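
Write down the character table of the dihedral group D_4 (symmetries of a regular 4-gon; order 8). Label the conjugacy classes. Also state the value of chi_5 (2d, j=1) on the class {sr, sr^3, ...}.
Conjugacy classes: {e} of size 1, {r^2} of size 1, {r^1, r^3} of size 2, {s, sr^2, ...} of size 2, {sr, sr^3, ...} of size 2.
Character table:
  irrep \ class              {e} (size 1)  {r^2} (size 1)  {r^1, r^3} (size 2)  {s, sr^2, ...} (size 2)  {sr, sr^3, ...} (size 2)
  chi_1 (triv)               1             1               1                    1                        1                       
  chi_2 (sign: r->1, s->-1)  1             1               1                    -1                       -1                      
  chi_3 (r->-1, s->1)        1             1               -1                   1                        -1                      
  chi_4 (r->-1, s->-1)       1             1               -1                   -1                       1                       
  chi_5 (2d, j=1)            2             -2              0                    0                        0                       

Spot check: chi_5 (2d, j=1) on {sr, sr^3, ...} = 0.

Explanation: D_4 has order 2*4 = 8 with 5 conjugacy classes, hence 5 irreducibles. Sum of squared dims 1 + 1 + 1 + 1 + 4 = 8 = |G|. Linear characters come from the abelianisation; the 2-dimensional irreps have character r^k -> 2*cos(2*pi*j*k/4), reflections -> 0.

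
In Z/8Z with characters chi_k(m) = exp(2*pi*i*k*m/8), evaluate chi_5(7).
chi_5(7) = zeta_8^35 = exp(3*I*pi/4)

Explanation: chi_5(7) = zeta_8^(5*7) = zeta_8^35. Since zeta_8^8 = 1, this equals zeta_8^3 = exp(2*pi*i*3/8) = exp(3*I*pi/4).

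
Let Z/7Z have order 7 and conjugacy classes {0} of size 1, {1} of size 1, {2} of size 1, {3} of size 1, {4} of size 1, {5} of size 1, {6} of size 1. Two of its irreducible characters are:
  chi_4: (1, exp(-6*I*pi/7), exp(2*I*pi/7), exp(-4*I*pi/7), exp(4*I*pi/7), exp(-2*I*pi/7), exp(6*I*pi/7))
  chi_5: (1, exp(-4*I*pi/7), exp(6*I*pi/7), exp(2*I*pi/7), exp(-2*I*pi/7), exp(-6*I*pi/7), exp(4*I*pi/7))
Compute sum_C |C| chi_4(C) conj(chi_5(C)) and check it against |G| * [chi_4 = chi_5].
Sum = 0; so <chi_4, chi_5> = 0 (distinct irreducibles are orthogonal).

Derivation: Compute term by term over conjugacy classes (|C| * chi_4(C) * conj(chi_5(C))):
  1*(1)*conj(1) + 1*(exp(-6*I*pi/7))*conj(exp(-4*I*pi/7)) + 1*(exp(2*I*pi/7))*conj(exp(6*I*pi/7)) + 1*(exp(-4*I*pi/7))*conj(exp(2*I*pi/7)) + 1*(exp(4*I*pi/7))*conj(exp(-2*I*pi/7)) + 1*(exp(-2*I*pi/7))*conj(exp(-6*I*pi/7)) + 1*(exp(6*I*pi/7))*conj(exp(4*I*pi/7))
  = (1) + (exp(-2*I*pi/7)) + (exp(-4*I*pi/7)) + (exp(-6*I*pi/7)) + (exp(6*I*pi/7)) + (exp(4*I*pi/7)) + (exp(2*I*pi/7))
  = 0.
(Exp terms are combined using exp(i*s)*conj(exp(i*t)) = exp(i*(s-t)), and sums of them are collapsed using the identity that for every m > 1 the m distinct m-th roots of unity sum to 0, e.g. 1 + exp(2*I*pi/3) + exp(-2*I*pi/3) = 0.)
Dividing by |G| = 7 gives 0/7 = 0, matching the row-orthogonality relation <chi_4, chi_5> = [chi_4 = chi_5].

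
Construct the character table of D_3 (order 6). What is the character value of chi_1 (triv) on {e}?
Conjugacy classes: {e} of size 1, {r^1, r^2} of size 2, {s, sr, ..., sr^2} of size 3.
Character table:
  irrep \ class              {e} (size 1)  {r^1, r^2} (size 2)  {s, sr, ..., sr^2} (size 3)
  chi_1 (triv)               1             1                    1                          
  chi_2 (sign: r->1, s->-1)  1             1                    -1                         
  chi_3 (2d, j=1)            2             -1                   0                          

Spot check: chi_1 (triv) on {e} = 1.

D_3 has order 2*3 = 6 with 3 conjugacy classes, hence 3 irreducibles. Sum of squared dims 1 + 1 + 4 = 6 = |G|. Linear characters come from the abelianisation; the 2-dimensional irreps have character r^k -> 2*cos(2*pi*j*k/3), reflections -> 0.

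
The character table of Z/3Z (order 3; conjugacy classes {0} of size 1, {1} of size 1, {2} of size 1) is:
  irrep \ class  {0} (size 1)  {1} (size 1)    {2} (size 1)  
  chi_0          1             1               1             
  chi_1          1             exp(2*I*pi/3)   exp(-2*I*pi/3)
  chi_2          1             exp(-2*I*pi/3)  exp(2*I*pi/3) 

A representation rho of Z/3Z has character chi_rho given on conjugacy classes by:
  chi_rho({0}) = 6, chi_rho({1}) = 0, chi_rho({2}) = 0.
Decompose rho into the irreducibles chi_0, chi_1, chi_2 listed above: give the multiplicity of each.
Multiplicities: chi_0: 2, chi_1: 2, chi_2: 2.

Justification: Use <chi_rho, chi> = (1/|G|) sum_C |C| * chi_rho(C) * conj(chi(C)) with |G| = 3 for each irreducible chi in the table:
  <chi_rho, chi_0> = (1/3)[1*(6)*conj(1) + 1*(0)*conj(1) + 1*(0)*conj(1)]
      = (1/3)[(6) + (0) + (0)] = 6/3 = 2
  <chi_rho, chi_1> = (1/3)[1*(6)*conj(1) + 1*(0)*conj(exp(2*I*pi/3)) + 1*(0)*conj(exp(-2*I*pi/3))]
      = (1/3)[(6) + (0) + (0)] = 6/3 = 2
  <chi_rho, chi_2> = (1/3)[1*(6)*conj(1) + 1*(0)*conj(exp(-2*I*pi/3)) + 1*(0)*conj(exp(2*I*pi/3))]
      = (1/3)[(6) + (0) + (0)] = 6/3 = 2
(Exp terms are combined using exp(i*s)*conj(exp(i*t)) = exp(i*(s-t)), and sums of them are collapsed using the identity that for every m > 1 the m distinct m-th roots of unity sum to 0, e.g. 1 + exp(2*I*pi/3) + exp(-2*I*pi/3) = 0.)
Dimension check: dim(rho) = sum (mult * dim) = 2*1 + 2*1 + 2*1 = 6 = chi_rho(e) = 6.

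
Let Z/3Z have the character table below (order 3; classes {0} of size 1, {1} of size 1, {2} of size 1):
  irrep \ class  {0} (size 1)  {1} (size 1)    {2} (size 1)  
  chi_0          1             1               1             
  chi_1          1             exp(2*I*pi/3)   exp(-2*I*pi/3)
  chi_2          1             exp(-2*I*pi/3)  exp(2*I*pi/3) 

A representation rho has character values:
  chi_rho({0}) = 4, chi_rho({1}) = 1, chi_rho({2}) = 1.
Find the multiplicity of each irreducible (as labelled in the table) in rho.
Multiplicities: chi_0: 2, chi_1: 1, chi_2: 1.

Derivation: Use <chi_rho, chi> = (1/|G|) sum_C |C| * chi_rho(C) * conj(chi(C)) with |G| = 3 for each irreducible chi in the table:
  <chi_rho, chi_0> = (1/3)[1*(4)*conj(1) + 1*(1)*conj(1) + 1*(1)*conj(1)]
      = (1/3)[(4) + (1) + (1)] = 6/3 = 2
  <chi_rho, chi_1> = (1/3)[1*(4)*conj(1) + 1*(1)*conj(exp(2*I*pi/3)) + 1*(1)*conj(exp(-2*I*pi/3))]
      = (1/3)[(4) + (1 + 2*exp(-2*I*pi/3) + exp(2*I*pi/3)) + (1 + exp(-2*I*pi/3) + 2*exp(2*I*pi/3))] = 3/3 = 1
  <chi_rho, chi_2> = (1/3)[1*(4)*conj(1) + 1*(1)*conj(exp(-2*I*pi/3)) + 1*(1)*conj(exp(2*I*pi/3))]
      = (1/3)[(4) + (1 + exp(-2*I*pi/3) + 2*exp(2*I*pi/3)) + (1 + 2*exp(-2*I*pi/3) + exp(2*I*pi/3))] = 3/3 = 1
(Exp terms are combined using exp(i*s)*conj(exp(i*t)) = exp(i*(s-t)), and sums of them are collapsed using the identity that for every m > 1 the m distinct m-th roots of unity sum to 0, e.g. 1 + exp(2*I*pi/3) + exp(-2*I*pi/3) = 0.)
Dimension check: dim(rho) = sum (mult * dim) = 2*1 + 1*1 + 1*1 = 4 = chi_rho(e) = 4.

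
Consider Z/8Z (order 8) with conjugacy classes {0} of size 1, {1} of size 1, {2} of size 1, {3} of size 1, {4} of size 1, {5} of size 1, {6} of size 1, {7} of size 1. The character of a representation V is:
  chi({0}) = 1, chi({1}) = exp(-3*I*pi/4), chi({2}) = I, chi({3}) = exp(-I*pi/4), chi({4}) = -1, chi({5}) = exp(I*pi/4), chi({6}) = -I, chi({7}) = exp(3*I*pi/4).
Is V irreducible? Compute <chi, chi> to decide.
Irreducible: <chi, chi> = 1.

Details: <chi, chi> = (1/|G|) sum_C |C| * |chi(C)|^2 = (1/8)[1*|1|^2 + 1*|exp(-3*I*pi/4)|^2 + 1*|I|^2 + 1*|exp(-I*pi/4)|^2 + 1*|-1|^2 + 1*|exp(I*pi/4)|^2 + 1*|-I|^2 + 1*|exp(3*I*pi/4)|^2]
  = (1/8)[(1) + (1) + (1) + (1) + (1) + (1) + (1) + (1)] = 8/8 = 1.
(Exp terms are combined using exp(i*s)*conj(exp(i*t)) = exp(i*(s-t)), and sums of them are collapsed using the identity that for every m > 1 the m distinct m-th roots of unity sum to 0, e.g. 1 + exp(2*I*pi/3) + exp(-2*I*pi/3) = 0.)
A character is irreducible iff <chi, chi> = 1, so this representation is irreducible.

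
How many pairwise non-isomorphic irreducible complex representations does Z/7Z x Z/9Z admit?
63

Proof sketch: The number of irreducible complex representations of a finite group equals its number of conjugacy classes. Z/7Z x Z/9Z is abelian of order 63, so every element is its own conjugacy class: 63 classes, so Z/7Z x Z/9Z (order 63) has exactly 63 irreducible complex representations.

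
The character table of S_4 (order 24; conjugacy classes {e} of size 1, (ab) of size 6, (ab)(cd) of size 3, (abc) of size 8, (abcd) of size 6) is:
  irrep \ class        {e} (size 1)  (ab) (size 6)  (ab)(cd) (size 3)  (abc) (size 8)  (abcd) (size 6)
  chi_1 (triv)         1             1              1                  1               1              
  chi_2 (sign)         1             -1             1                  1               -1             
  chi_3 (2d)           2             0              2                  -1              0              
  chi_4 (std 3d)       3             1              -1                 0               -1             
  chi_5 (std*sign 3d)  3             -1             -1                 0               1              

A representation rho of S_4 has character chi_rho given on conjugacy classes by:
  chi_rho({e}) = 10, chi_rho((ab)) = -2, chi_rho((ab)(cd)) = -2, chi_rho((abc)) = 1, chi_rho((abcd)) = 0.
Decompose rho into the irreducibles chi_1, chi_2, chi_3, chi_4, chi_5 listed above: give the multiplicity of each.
Multiplicities: chi_1: 0, chi_2: 1, chi_3: 0, chi_4: 1, chi_5: 2.

Working: Use <chi_rho, chi> = (1/|G|) sum_C |C| * chi_rho(C) * conj(chi(C)) with |G| = 24 for each irreducible chi in the table:
  <chi_rho, chi_1> = (1/24)[1*(10)*conj(1) + 6*(-2)*conj(1) + 3*(-2)*conj(1) + 8*(1)*conj(1) + 6*(0)*conj(1)]
      = (1/24)[(10) + (-12) + (-6) + (8) + (0)] = 0/24 = 0
  <chi_rho, chi_2> = (1/24)[1*(10)*conj(1) + 6*(-2)*conj(-1) + 3*(-2)*conj(1) + 8*(1)*conj(1) + 6*(0)*conj(-1)]
      = (1/24)[(10) + (12) + (-6) + (8) + (0)] = 24/24 = 1
  <chi_rho, chi_3> = (1/24)[1*(10)*conj(2) + 6*(-2)*conj(0) + 3*(-2)*conj(2) + 8*(1)*conj(-1) + 6*(0)*conj(0)]
      = (1/24)[(20) + (0) + (-12) + (-8) + (0)] = 0/24 = 0
  <chi_rho, chi_4> = (1/24)[1*(10)*conj(3) + 6*(-2)*conj(1) + 3*(-2)*conj(-1) + 8*(1)*conj(0) + 6*(0)*conj(-1)]
      = (1/24)[(30) + (-12) + (6) + (0) + (0)] = 24/24 = 1
  <chi_rho, chi_5> = (1/24)[1*(10)*conj(3) + 6*(-2)*conj(-1) + 3*(-2)*conj(-1) + 8*(1)*conj(0) + 6*(0)*conj(1)]
      = (1/24)[(30) + (12) + (6) + (0) + (0)] = 48/24 = 2
Dimension check: dim(rho) = sum (mult * dim) = 0*1 + 1*1 + 0*2 + 1*3 + 2*3 = 10 = chi_rho(e) = 10.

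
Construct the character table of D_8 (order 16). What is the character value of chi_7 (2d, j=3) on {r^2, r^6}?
Conjugacy classes: {e} of size 1, {r^4} of size 1, {r^1, r^7} of size 2, {r^2, r^6} of size 2, {r^3, r^5} of size 2, {s, sr^2, ...} of size 4, {sr, sr^3, ...} of size 4.
Character table:
  irrep \ class              {e} (size 1)  {r^4} (size 1)  {r^1, r^7} (size 2)  {r^2, r^6} (size 2)  {r^3, r^5} (size 2)  {s, sr^2, ...} (size 4)  {sr, sr^3, ...} (size 4)
  chi_1 (triv)               1             1               1                    1                    1                    1                        1                       
  chi_2 (sign: r->1, s->-1)  1             1               1                    1                    1                    -1                       -1                      
  chi_3 (r->-1, s->1)        1             1               -1                   1                    -1                   1                        -1                      
  chi_4 (r->-1, s->-1)       1             1               -1                   1                    -1                   -1                       1                       
  chi_5 (2d, j=1)            2             -2              sqrt(2)              0                    -sqrt(2)             0                        0                       
  chi_6 (2d, j=2)            2             2               0                    -2                   0                    0                        0                       
  chi_7 (2d, j=3)            2             -2              -sqrt(2)             0                    sqrt(2)              0                        0                       

Spot check: chi_7 (2d, j=3) on {r^2, r^6} = 0.

Derivation: D_8 has order 2*8 = 16 with 7 conjugacy classes, hence 7 irreducibles. Sum of squared dims 1 + 1 + 1 + 1 + 4 + 4 + 4 = 16 = |G|. Linear characters come from the abelianisation; the 2-dimensional irreps have character r^k -> 2*cos(2*pi*j*k/8), reflections -> 0.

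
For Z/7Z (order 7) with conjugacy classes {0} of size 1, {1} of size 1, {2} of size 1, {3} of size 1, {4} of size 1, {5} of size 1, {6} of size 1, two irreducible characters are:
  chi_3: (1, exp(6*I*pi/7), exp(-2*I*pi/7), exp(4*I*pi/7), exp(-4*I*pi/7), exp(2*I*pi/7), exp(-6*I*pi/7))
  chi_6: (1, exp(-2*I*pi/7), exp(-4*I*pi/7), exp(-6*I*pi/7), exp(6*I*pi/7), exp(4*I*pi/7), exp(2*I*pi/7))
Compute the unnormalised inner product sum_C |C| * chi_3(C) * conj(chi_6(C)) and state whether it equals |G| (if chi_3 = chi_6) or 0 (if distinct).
Sum = 0; so <chi_3, chi_6> = 0 (distinct irreducibles are orthogonal).

Explanation: Compute term by term over conjugacy classes (|C| * chi_3(C) * conj(chi_6(C))):
  1*(1)*conj(1) + 1*(exp(6*I*pi/7))*conj(exp(-2*I*pi/7)) + 1*(exp(-2*I*pi/7))*conj(exp(-4*I*pi/7)) + 1*(exp(4*I*pi/7))*conj(exp(-6*I*pi/7)) + 1*(exp(-4*I*pi/7))*conj(exp(6*I*pi/7)) + 1*(exp(2*I*pi/7))*conj(exp(4*I*pi/7)) + 1*(exp(-6*I*pi/7))*conj(exp(2*I*pi/7))
  = (1) + (exp(-6*I*pi/7)) + (exp(2*I*pi/7)) + (exp(-4*I*pi/7)) + (exp(4*I*pi/7)) + (exp(-2*I*pi/7)) + (exp(6*I*pi/7))
  = 0.
(Exp terms are combined using exp(i*s)*conj(exp(i*t)) = exp(i*(s-t)), and sums of them are collapsed using the identity that for every m > 1 the m distinct m-th roots of unity sum to 0, e.g. 1 + exp(2*I*pi/3) + exp(-2*I*pi/3) = 0.)
Dividing by |G| = 7 gives 0/7 = 0, matching the row-orthogonality relation <chi_3, chi_6> = [chi_3 = chi_6].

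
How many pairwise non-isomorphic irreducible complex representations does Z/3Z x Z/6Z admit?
18

Solution. The number of irreducible complex representations of a finite group equals its number of conjugacy classes. Z/3Z x Z/6Z is abelian of order 18, so every element is its own conjugacy class: 18 classes, so Z/3Z x Z/6Z (order 18) has exactly 18 irreducible complex representations.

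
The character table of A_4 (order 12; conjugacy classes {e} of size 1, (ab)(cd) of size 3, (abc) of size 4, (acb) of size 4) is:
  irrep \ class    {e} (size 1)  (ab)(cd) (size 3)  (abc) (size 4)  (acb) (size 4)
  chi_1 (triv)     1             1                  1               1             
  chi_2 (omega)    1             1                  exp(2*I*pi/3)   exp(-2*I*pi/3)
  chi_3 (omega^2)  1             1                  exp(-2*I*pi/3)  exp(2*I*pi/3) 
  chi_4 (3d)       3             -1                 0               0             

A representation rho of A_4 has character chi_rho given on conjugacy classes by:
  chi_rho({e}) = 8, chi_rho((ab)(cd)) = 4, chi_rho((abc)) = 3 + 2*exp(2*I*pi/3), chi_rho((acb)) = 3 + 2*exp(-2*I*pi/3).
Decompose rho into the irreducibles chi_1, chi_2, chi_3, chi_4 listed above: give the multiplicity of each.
Multiplicities: chi_1: 3, chi_2: 2, chi_3: 0, chi_4: 1.

Solution. Use <chi_rho, chi> = (1/|G|) sum_C |C| * chi_rho(C) * conj(chi(C)) with |G| = 12 for each irreducible chi in the table:
  <chi_rho, chi_1> = (1/12)[1*(8)*conj(1) + 3*(4)*conj(1) + 4*(3 + 2*exp(2*I*pi/3))*conj(1) + 4*(3 + 2*exp(-2*I*pi/3))*conj(1)]
      = (1/12)[(8) + (12) + (12 + 8*exp(2*I*pi/3)) + (12 + 8*exp(-2*I*pi/3))] = 36/12 = 3
  <chi_rho, chi_2> = (1/12)[1*(8)*conj(1) + 3*(4)*conj(1) + 4*(3 + 2*exp(2*I*pi/3))*conj(exp(2*I*pi/3)) + 4*(3 + 2*exp(-2*I*pi/3))*conj(exp(-2*I*pi/3))]
      = (1/12)[(8) + (12) + (8 + 12*exp(-2*I*pi/3)) + (8 + 12*exp(2*I*pi/3))] = 24/12 = 2
  <chi_rho, chi_3> = (1/12)[1*(8)*conj(1) + 3*(4)*conj(1) + 4*(3 + 2*exp(2*I*pi/3))*conj(exp(-2*I*pi/3)) + 4*(3 + 2*exp(-2*I*pi/3))*conj(exp(2*I*pi/3))]
      = (1/12)[(8) + (12) + (8*exp(-2*I*pi/3) + 12*exp(2*I*pi/3)) + (12*exp(-2*I*pi/3) + 8*exp(2*I*pi/3))] = 0/12 = 0
  <chi_rho, chi_4> = (1/12)[1*(8)*conj(3) + 3*(4)*conj(-1) + 4*(3 + 2*exp(2*I*pi/3))*conj(0) + 4*(3 + 2*exp(-2*I*pi/3))*conj(0)]
      = (1/12)[(24) + (-12) + (0) + (0)] = 12/12 = 1
(Exp terms are combined using exp(i*s)*conj(exp(i*t)) = exp(i*(s-t)), and sums of them are collapsed using the identity that for every m > 1 the m distinct m-th roots of unity sum to 0, e.g. 1 + exp(2*I*pi/3) + exp(-2*I*pi/3) = 0.)
Dimension check: dim(rho) = sum (mult * dim) = 3*1 + 2*1 + 0*1 + 1*3 = 8 = chi_rho(e) = 8.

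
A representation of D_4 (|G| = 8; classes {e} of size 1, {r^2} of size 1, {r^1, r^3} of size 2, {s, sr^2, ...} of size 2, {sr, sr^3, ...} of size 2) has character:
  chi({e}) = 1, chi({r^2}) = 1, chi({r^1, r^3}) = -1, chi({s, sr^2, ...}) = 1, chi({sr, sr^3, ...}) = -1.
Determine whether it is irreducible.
Irreducible: <chi, chi> = 1.

Working: <chi, chi> = (1/|G|) sum_C |C| * |chi(C)|^2 = (1/8)[1*|1|^2 + 1*|1|^2 + 2*|-1|^2 + 2*|1|^2 + 2*|-1|^2]
  = (1/8)[(1) + (1) + (2) + (2) + (2)] = 8/8 = 1.
A character is irreducible iff <chi, chi> = 1, so this representation is irreducible.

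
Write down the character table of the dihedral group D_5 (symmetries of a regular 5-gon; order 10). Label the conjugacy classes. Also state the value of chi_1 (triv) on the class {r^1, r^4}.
Conjugacy classes: {e} of size 1, {r^1, r^4} of size 2, {r^2, r^3} of size 2, {s, sr, ..., sr^4} of size 5.
Character table:
  irrep \ class              {e} (size 1)  {r^1, r^4} (size 2)  {r^2, r^3} (size 2)  {s, sr, ..., sr^4} (size 5)
  chi_1 (triv)               1             1                    1                    1                          
  chi_2 (sign: r->1, s->-1)  1             1                    1                    -1                         
  chi_3 (2d, j=1)            2             -1/2 + sqrt(5)/2     -sqrt(5)/2 - 1/2     0                          
  chi_4 (2d, j=2)            2             -sqrt(5)/2 - 1/2     -1/2 + sqrt(5)/2     0                          

Spot check: chi_1 (triv) on {r^1, r^4} = 1.

Derivation: D_5 has order 2*5 = 10 with 4 conjugacy classes, hence 4 irreducibles. Sum of squared dims 1 + 1 + 4 + 4 = 10 = |G|. Linear characters come from the abelianisation; the 2-dimensional irreps have character r^k -> 2*cos(2*pi*j*k/5), reflections -> 0.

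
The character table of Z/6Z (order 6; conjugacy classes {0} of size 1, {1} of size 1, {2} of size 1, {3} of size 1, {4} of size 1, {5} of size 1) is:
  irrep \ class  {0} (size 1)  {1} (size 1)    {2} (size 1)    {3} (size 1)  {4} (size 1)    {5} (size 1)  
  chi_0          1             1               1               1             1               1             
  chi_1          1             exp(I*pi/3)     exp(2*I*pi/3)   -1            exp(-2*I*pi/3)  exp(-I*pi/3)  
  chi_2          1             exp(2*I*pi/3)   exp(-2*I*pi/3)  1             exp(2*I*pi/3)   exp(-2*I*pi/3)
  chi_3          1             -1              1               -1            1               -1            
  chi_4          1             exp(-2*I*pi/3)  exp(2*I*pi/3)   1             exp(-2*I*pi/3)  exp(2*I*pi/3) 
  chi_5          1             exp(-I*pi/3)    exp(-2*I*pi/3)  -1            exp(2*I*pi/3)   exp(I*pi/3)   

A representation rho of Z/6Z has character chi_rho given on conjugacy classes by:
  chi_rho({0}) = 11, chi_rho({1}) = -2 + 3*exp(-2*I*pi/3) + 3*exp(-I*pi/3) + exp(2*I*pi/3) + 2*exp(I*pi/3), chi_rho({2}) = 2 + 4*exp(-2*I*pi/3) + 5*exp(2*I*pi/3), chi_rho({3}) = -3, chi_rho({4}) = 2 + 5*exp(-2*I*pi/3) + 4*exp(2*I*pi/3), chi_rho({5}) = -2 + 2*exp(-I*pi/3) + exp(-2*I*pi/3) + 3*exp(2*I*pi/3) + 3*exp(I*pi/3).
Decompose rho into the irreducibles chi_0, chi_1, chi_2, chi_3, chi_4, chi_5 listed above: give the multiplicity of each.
Multiplicities: chi_0: 0, chi_1: 2, chi_2: 1, chi_3: 2, chi_4: 3, chi_5: 3.

Justification: Use <chi_rho, chi> = (1/|G|) sum_C |C| * chi_rho(C) * conj(chi(C)) with |G| = 6 for each irreducible chi in the table:
  <chi_rho, chi_0> = (1/6)[1*(11)*conj(1) + 1*(-2 + 3*exp(-2*I*pi/3) + 3*exp(-I*pi/3) + exp(2*I*pi/3) + 2*exp(I*pi/3))*conj(1) + 1*(2 + 4*exp(-2*I*pi/3) + 5*exp(2*I*pi/3))*conj(1) + 1*(-3)*conj(1) + 1*(2 + 5*exp(-2*I*pi/3) + 4*exp(2*I*pi/3))*conj(1) + 1*(-2 + 2*exp(-I*pi/3) + exp(-2*I*pi/3) + 3*exp(2*I*pi/3) + 3*exp(I*pi/3))*conj(1)]
      = (1/6)[(11) + (-2 + 3*exp(-2*I*pi/3) + 3*exp(-I*pi/3) + exp(2*I*pi/3) + 2*exp(I*pi/3)) + (2 + 4*exp(-2*I*pi/3) + 5*exp(2*I*pi/3)) + (-3) + (2 + 5*exp(-2*I*pi/3) + 4*exp(2*I*pi/3)) + (-2 + 2*exp(-I*pi/3) + exp(-2*I*pi/3) + 3*exp(2*I*pi/3) + 3*exp(I*pi/3))] = 0/6 = 0
  <chi_rho, chi_1> = (1/6)[1*(11)*conj(1) + 1*(-2 + 3*exp(-2*I*pi/3) + 3*exp(-I*pi/3) + exp(2*I*pi/3) + 2*exp(I*pi/3))*conj(exp(I*pi/3)) + 1*(2 + 4*exp(-2*I*pi/3) + 5*exp(2*I*pi/3))*conj(exp(2*I*pi/3)) + 1*(-3)*conj(-1) + 1*(2 + 5*exp(-2*I*pi/3) + 4*exp(2*I*pi/3))*conj(exp(-2*I*pi/3)) + 1*(-2 + 2*exp(-I*pi/3) + exp(-2*I*pi/3) + 3*exp(2*I*pi/3) + 3*exp(I*pi/3))*conj(exp(-I*pi/3))]
      = (1/6)[(11) + (-3) + (5 + 2*exp(-2*I*pi/3) + 4*exp(2*I*pi/3)) + (3) + (5 + 4*exp(-2*I*pi/3) + 2*exp(2*I*pi/3)) + (-3)] = 12/6 = 2
  <chi_rho, chi_2> = (1/6)[1*(11)*conj(1) + 1*(-2 + 3*exp(-2*I*pi/3) + 3*exp(-I*pi/3) + exp(2*I*pi/3) + 2*exp(I*pi/3))*conj(exp(2*I*pi/3)) + 1*(2 + 4*exp(-2*I*pi/3) + 5*exp(2*I*pi/3))*conj(exp(-2*I*pi/3)) + 1*(-3)*conj(1) + 1*(2 + 5*exp(-2*I*pi/3) + 4*exp(2*I*pi/3))*conj(exp(2*I*pi/3)) + 1*(-2 + 2*exp(-I*pi/3) + exp(-2*I*pi/3) + 3*exp(2*I*pi/3) + 3*exp(I*pi/3))*conj(exp(-2*I*pi/3))]
      = (1/6)[(11) + (-2 + 2*exp(-I*pi/3) - 2*exp(-2*I*pi/3) + 3*exp(2*I*pi/3)) + (4 + 5*exp(-2*I*pi/3) + 2*exp(2*I*pi/3)) + (-3) + (4 + 2*exp(-2*I*pi/3) + 5*exp(2*I*pi/3)) + (-2 + 3*exp(-2*I*pi/3) - 2*exp(2*I*pi/3) + 2*exp(I*pi/3))] = 6/6 = 1
  <chi_rho, chi_3> = (1/6)[1*(11)*conj(1) + 1*(-2 + 3*exp(-2*I*pi/3) + 3*exp(-I*pi/3) + exp(2*I*pi/3) + 2*exp(I*pi/3))*conj(-1) + 1*(2 + 4*exp(-2*I*pi/3) + 5*exp(2*I*pi/3))*conj(1) + 1*(-3)*conj(-1) + 1*(2 + 5*exp(-2*I*pi/3) + 4*exp(2*I*pi/3))*conj(1) + 1*(-2 + 2*exp(-I*pi/3) + exp(-2*I*pi/3) + 3*exp(2*I*pi/3) + 3*exp(I*pi/3))*conj(-1)]
      = (1/6)[(11) + (2 - 2*exp(I*pi/3) - exp(2*I*pi/3) - 3*exp(-I*pi/3) - 3*exp(-2*I*pi/3)) + (2 + 4*exp(-2*I*pi/3) + 5*exp(2*I*pi/3)) + (3) + (2 + 5*exp(-2*I*pi/3) + 4*exp(2*I*pi/3)) + (2 - 3*exp(I*pi/3) - 3*exp(2*I*pi/3) - exp(-2*I*pi/3) - 2*exp(-I*pi/3))] = 12/6 = 2
  <chi_rho, chi_4> = (1/6)[1*(11)*conj(1) + 1*(-2 + 3*exp(-2*I*pi/3) + 3*exp(-I*pi/3) + exp(2*I*pi/3) + 2*exp(I*pi/3))*conj(exp(-2*I*pi/3)) + 1*(2 + 4*exp(-2*I*pi/3) + 5*exp(2*I*pi/3))*conj(exp(2*I*pi/3)) + 1*(-3)*conj(1) + 1*(2 + 5*exp(-2*I*pi/3) + 4*exp(2*I*pi/3))*conj(exp(-2*I*pi/3)) + 1*(-2 + 2*exp(-I*pi/3) + exp(-2*I*pi/3) + 3*exp(2*I*pi/3) + 3*exp(I*pi/3))*conj(exp(2*I*pi/3))]
      = (1/6)[(11) + (3) + (5 + 2*exp(-2*I*pi/3) + 4*exp(2*I*pi/3)) + (-3) + (5 + 4*exp(-2*I*pi/3) + 2*exp(2*I*pi/3)) + (3)] = 18/6 = 3
  <chi_rho, chi_5> = (1/6)[1*(11)*conj(1) + 1*(-2 + 3*exp(-2*I*pi/3) + 3*exp(-I*pi/3) + exp(2*I*pi/3) + 2*exp(I*pi/3))*conj(exp(-I*pi/3)) + 1*(2 + 4*exp(-2*I*pi/3) + 5*exp(2*I*pi/3))*conj(exp(-2*I*pi/3)) + 1*(-3)*conj(-1) + 1*(2 + 5*exp(-2*I*pi/3) + 4*exp(2*I*pi/3))*conj(exp(2*I*pi/3)) + 1*(-2 + 2*exp(-I*pi/3) + exp(-2*I*pi/3) + 3*exp(2*I*pi/3) + 3*exp(I*pi/3))*conj(exp(I*pi/3))]
      = (1/6)[(11) + (2 + 3*exp(-I*pi/3) - 2*exp(I*pi/3) + 2*exp(2*I*pi/3)) + (4 + 5*exp(-2*I*pi/3) + 2*exp(2*I*pi/3)) + (3) + (4 + 2*exp(-2*I*pi/3) + 5*exp(2*I*pi/3)) + (2 + 2*exp(-2*I*pi/3) - 2*exp(-I*pi/3) + 3*exp(I*pi/3))] = 18/6 = 3
(Exp terms are combined using exp(i*s)*conj(exp(i*t)) = exp(i*(s-t)), and sums of them are collapsed using the identity that for every m > 1 the m distinct m-th roots of unity sum to 0, e.g. 1 + exp(2*I*pi/3) + exp(-2*I*pi/3) = 0.)
Dimension check: dim(rho) = sum (mult * dim) = 0*1 + 2*1 + 1*1 + 2*1 + 3*1 + 3*1 = 11 = chi_rho(e) = 11.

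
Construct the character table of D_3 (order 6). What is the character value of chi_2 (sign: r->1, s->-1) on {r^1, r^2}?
Conjugacy classes: {e} of size 1, {r^1, r^2} of size 2, {s, sr, ..., sr^2} of size 3.
Character table:
  irrep \ class              {e} (size 1)  {r^1, r^2} (size 2)  {s, sr, ..., sr^2} (size 3)
  chi_1 (triv)               1             1                    1                          
  chi_2 (sign: r->1, s->-1)  1             1                    -1                         
  chi_3 (2d, j=1)            2             -1                   0                          

Spot check: chi_2 (sign: r->1, s->-1) on {r^1, r^2} = 1.

Working: D_3 has order 2*3 = 6 with 3 conjugacy classes, hence 3 irreducibles. Sum of squared dims 1 + 1 + 4 = 6 = |G|. Linear characters come from the abelianisation; the 2-dimensional irreps have character r^k -> 2*cos(2*pi*j*k/3), reflections -> 0.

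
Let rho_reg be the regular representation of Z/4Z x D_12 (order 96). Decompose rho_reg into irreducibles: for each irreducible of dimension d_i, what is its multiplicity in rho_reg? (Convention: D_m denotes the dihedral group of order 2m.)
Each irreducible V_i of dimension d_i appears with multiplicity d_i, i.e. rho_reg = (direct sum over all irreducibles V_i) d_i V_i. The irreducible dimensions for Z/4Z x D_12 are 1, 1, 1, 1, 1, 1, 1, 1, 1, 1, 1, 1, 1, 1, 1, 1, 2, 2, 2, 2, 2, 2, 2, 2, 2, 2, 2, 2, 2, 2, 2, 2, 2, 2, 2, 2: 16 irreducibles of dimension 1, each with multiplicity 1; 20 irreducibles of dimension 2, each with multiplicity 2. Total dimension 16*1*1 + 20*2*2 = 96 = |G|.

Argument: General theorem: in the regular representation of a finite group G, each irreducible appears with multiplicity equal to its dimension. Check: dim(rho_reg) = sum d_i^2 = 1 + 1 + 1 + 1 + 1 + 1 + 1 + 1 + 1 + 1 + 1 + 1 + 1 + 1 + 1 + 1 + 4 + 4 + 4 + 4 + 4 + 4 + 4 + 4 + 4 + 4 + 4 + 4 + 4 + 4 + 4 + 4 + 4 + 4 + 4 + 4 = 96 = |G|.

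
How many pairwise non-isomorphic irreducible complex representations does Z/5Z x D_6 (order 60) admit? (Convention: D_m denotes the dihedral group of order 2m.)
30

Justification: The number of irreducible complex representations of a finite group equals its number of conjugacy classes. For a direct product, #classes(G x H) = #classes(G) * #classes(H). Z/5Z has 5 classes (abelian), D_6 has 6 classes, so 5 * 6 = 30, so Z/5Z x D_6 (order 60) has exactly 30 irreducible complex representations.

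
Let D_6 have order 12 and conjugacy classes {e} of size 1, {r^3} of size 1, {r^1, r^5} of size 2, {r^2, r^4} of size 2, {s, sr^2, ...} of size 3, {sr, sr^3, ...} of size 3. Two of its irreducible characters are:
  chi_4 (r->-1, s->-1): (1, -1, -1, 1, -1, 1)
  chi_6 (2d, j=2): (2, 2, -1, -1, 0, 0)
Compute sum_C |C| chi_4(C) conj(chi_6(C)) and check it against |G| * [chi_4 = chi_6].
Sum = 0; so <chi_4, chi_6> = 0 (distinct irreducibles are orthogonal).

Compute term by term over conjugacy classes (|C| * chi_4(C) * conj(chi_6(C))):
  1*(1)*conj(2) + 1*(-1)*conj(2) + 2*(-1)*conj(-1) + 2*(1)*conj(-1) + 3*(-1)*conj(0) + 3*(1)*conj(0)
  = (2) + (-2) + (2) + (-2) + (0) + (0)
  = 0.
Dividing by |G| = 12 gives 0/12 = 0, matching the row-orthogonality relation <chi_4, chi_6> = [chi_4 = chi_6].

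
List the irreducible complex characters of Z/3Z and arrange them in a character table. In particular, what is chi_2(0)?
Character table of Z/3Z (irreps indexed chi_0,...,chi_2 with chi_k(m) = zeta_3^(k*m), zeta_3 = exp(2*pi*i/3)):
  irrep \ class  {0} (size 1)  {1} (size 1)    {2} (size 1)  
  chi_0          1             1               1             
  chi_1          1             exp(2*I*pi/3)   exp(-2*I*pi/3)
  chi_2          1             exp(-2*I*pi/3)  exp(2*I*pi/3) 

Spot check: chi_2(0) = zeta_3^(2*0) = zeta_3^0 = 1.

Why: Z/3Z is abelian, so all 3 irreducible complex representations are 1-dimensional. They are given by chi_k(m) = zeta_3^(k*m) for k = 0,...,2. Row orthogonality: sum_m chi_k(m) conj(chi_l(m)) = 3 * [k = l].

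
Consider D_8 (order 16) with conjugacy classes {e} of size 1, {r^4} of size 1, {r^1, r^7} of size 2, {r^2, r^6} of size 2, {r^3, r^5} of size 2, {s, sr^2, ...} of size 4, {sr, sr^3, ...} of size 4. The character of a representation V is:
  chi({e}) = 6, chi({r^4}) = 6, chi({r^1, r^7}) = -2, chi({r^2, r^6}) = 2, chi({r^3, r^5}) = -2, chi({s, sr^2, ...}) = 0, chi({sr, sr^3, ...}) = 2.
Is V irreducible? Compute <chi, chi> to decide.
Not irreducible (reducible): <chi, chi> = 7 > 1.

Details: <chi, chi> = (1/|G|) sum_C |C| * |chi(C)|^2 = (1/16)[1*|6|^2 + 1*|6|^2 + 2*|-2|^2 + 2*|2|^2 + 2*|-2|^2 + 4*|0|^2 + 4*|2|^2]
  = (1/16)[(36) + (36) + (8) + (8) + (8) + (0) + (16)] = 112/16 = 7.
A character is irreducible iff <chi, chi> = 1, so this representation is reducible.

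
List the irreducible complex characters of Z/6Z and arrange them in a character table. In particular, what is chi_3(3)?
Character table of Z/6Z (irreps indexed chi_0,...,chi_5 with chi_k(m) = zeta_6^(k*m), zeta_6 = exp(2*pi*i/6)):
  irrep \ class  {0} (size 1)  {1} (size 1)    {2} (size 1)    {3} (size 1)  {4} (size 1)    {5} (size 1)  
  chi_0          1             1               1               1             1               1             
  chi_1          1             exp(I*pi/3)     exp(2*I*pi/3)   -1            exp(-2*I*pi/3)  exp(-I*pi/3)  
  chi_2          1             exp(2*I*pi/3)   exp(-2*I*pi/3)  1             exp(2*I*pi/3)   exp(-2*I*pi/3)
  chi_3          1             -1              1               -1            1               -1            
  chi_4          1             exp(-2*I*pi/3)  exp(2*I*pi/3)   1             exp(-2*I*pi/3)  exp(2*I*pi/3) 
  chi_5          1             exp(-I*pi/3)    exp(-2*I*pi/3)  -1            exp(2*I*pi/3)   exp(I*pi/3)   

Spot check: chi_3(3) = zeta_6^(3*3) = zeta_6^9 = -1.

Why: Z/6Z is abelian, so all 6 irreducible complex representations are 1-dimensional. They are given by chi_k(m) = zeta_6^(k*m) for k = 0,...,5. Row orthogonality: sum_m chi_k(m) conj(chi_l(m)) = 6 * [k = l].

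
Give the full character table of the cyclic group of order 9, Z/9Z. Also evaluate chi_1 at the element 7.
Character table of Z/9Z (irreps indexed chi_0,...,chi_8 with chi_k(m) = zeta_9^(k*m), zeta_9 = exp(2*pi*i/9)):
  irrep \ class  {0} (size 1)  {1} (size 1)    {2} (size 1)    {3} (size 1)    {4} (size 1)    {5} (size 1)    {6} (size 1)    {7} (size 1)    {8} (size 1)  
  chi_0          1             1               1               1               1               1               1               1               1             
  chi_1          1             exp(2*I*pi/9)   exp(4*I*pi/9)   exp(2*I*pi/3)   exp(8*I*pi/9)   exp(-8*I*pi/9)  exp(-2*I*pi/3)  exp(-4*I*pi/9)  exp(-2*I*pi/9)
  chi_2          1             exp(4*I*pi/9)   exp(8*I*pi/9)   exp(-2*I*pi/3)  exp(-2*I*pi/9)  exp(2*I*pi/9)   exp(2*I*pi/3)   exp(-8*I*pi/9)  exp(-4*I*pi/9)
  chi_3          1             exp(2*I*pi/3)   exp(-2*I*pi/3)  1               exp(2*I*pi/3)   exp(-2*I*pi/3)  1               exp(2*I*pi/3)   exp(-2*I*pi/3)
  chi_4          1             exp(8*I*pi/9)   exp(-2*I*pi/9)  exp(2*I*pi/3)   exp(-4*I*pi/9)  exp(4*I*pi/9)   exp(-2*I*pi/3)  exp(2*I*pi/9)   exp(-8*I*pi/9)
  chi_5          1             exp(-8*I*pi/9)  exp(2*I*pi/9)   exp(-2*I*pi/3)  exp(4*I*pi/9)   exp(-4*I*pi/9)  exp(2*I*pi/3)   exp(-2*I*pi/9)  exp(8*I*pi/9) 
  chi_6          1             exp(-2*I*pi/3)  exp(2*I*pi/3)   1               exp(-2*I*pi/3)  exp(2*I*pi/3)   1               exp(-2*I*pi/3)  exp(2*I*pi/3) 
  chi_7          1             exp(-4*I*pi/9)  exp(-8*I*pi/9)  exp(2*I*pi/3)   exp(2*I*pi/9)   exp(-2*I*pi/9)  exp(-2*I*pi/3)  exp(8*I*pi/9)   exp(4*I*pi/9) 
  chi_8          1             exp(-2*I*pi/9)  exp(-4*I*pi/9)  exp(-2*I*pi/3)  exp(-8*I*pi/9)  exp(8*I*pi/9)   exp(2*I*pi/3)   exp(4*I*pi/9)   exp(2*I*pi/9) 

Spot check: chi_1(7) = zeta_9^(1*7) = zeta_9^7 = exp(-4*I*pi/9).

Solution. Z/9Z is abelian, so all 9 irreducible complex representations are 1-dimensional. They are given by chi_k(m) = zeta_9^(k*m) for k = 0,...,8. Row orthogonality: sum_m chi_k(m) conj(chi_l(m)) = 9 * [k = l].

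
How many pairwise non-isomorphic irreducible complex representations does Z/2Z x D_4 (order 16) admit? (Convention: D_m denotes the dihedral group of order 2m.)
10

Solution. The number of irreducible complex representations of a finite group equals its number of conjugacy classes. For a direct product, #classes(G x H) = #classes(G) * #classes(H). Z/2Z has 2 classes (abelian), D_4 has 5 classes, so 2 * 5 = 10, so Z/2Z x D_4 (order 16) has exactly 10 irreducible complex representations.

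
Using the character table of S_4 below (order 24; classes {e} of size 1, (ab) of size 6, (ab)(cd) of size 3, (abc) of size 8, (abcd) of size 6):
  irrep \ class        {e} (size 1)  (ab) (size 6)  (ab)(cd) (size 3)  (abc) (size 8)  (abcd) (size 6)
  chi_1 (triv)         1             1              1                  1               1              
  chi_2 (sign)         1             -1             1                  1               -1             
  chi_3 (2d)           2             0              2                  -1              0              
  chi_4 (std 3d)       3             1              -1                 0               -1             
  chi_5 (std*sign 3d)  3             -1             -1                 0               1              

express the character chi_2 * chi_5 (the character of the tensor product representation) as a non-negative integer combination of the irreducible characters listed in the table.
chi_2 tensor chi_5 = chi_4 (all other irreducibles have multiplicity 0).

Proof sketch: The character of a tensor product is the pointwise product (chi_2 * chi_5)(C) = chi_2(C) * chi_5(C):
  {e}: (1)*(3), (ab): (-1)*(-1), (ab)(cd): (1)*(-1), (abc): (1)*(0), (abcd): (-1)*(1)
so (chi_2 * chi_5) takes values
  {e} -> 3, (ab) -> 1, (ab)(cd) -> -1, (abc) -> 0, (abcd) -> -1.
Now take the inner product of this character with each irreducible chi from the table, <chi_2*chi_5, chi> = (1/24) sum_C |C| (chi_2*chi_5)(C) conj(chi(C)):
  <chi_2*chi_5, chi_1> = (1/24)[1*(3)*conj(1) + 6*(1)*conj(1) + 3*(-1)*conj(1) + 8*(0)*conj(1) + 6*(-1)*conj(1)]
      = (1/24)[(3) + (6) + (-3) + (0) + (-6)] = 0/24 = 0
  <chi_2*chi_5, chi_2> = (1/24)[1*(3)*conj(1) + 6*(1)*conj(-1) + 3*(-1)*conj(1) + 8*(0)*conj(1) + 6*(-1)*conj(-1)]
      = (1/24)[(3) + (-6) + (-3) + (0) + (6)] = 0/24 = 0
  <chi_2*chi_5, chi_3> = (1/24)[1*(3)*conj(2) + 6*(1)*conj(0) + 3*(-1)*conj(2) + 8*(0)*conj(-1) + 6*(-1)*conj(0)]
      = (1/24)[(6) + (0) + (-6) + (0) + (0)] = 0/24 = 0
  <chi_2*chi_5, chi_4> = (1/24)[1*(3)*conj(3) + 6*(1)*conj(1) + 3*(-1)*conj(-1) + 8*(0)*conj(0) + 6*(-1)*conj(-1)]
      = (1/24)[(9) + (6) + (3) + (0) + (6)] = 24/24 = 1
  <chi_2*chi_5, chi_5> = (1/24)[1*(3)*conj(3) + 6*(1)*conj(-1) + 3*(-1)*conj(-1) + 8*(0)*conj(0) + 6*(-1)*conj(1)]
      = (1/24)[(9) + (-6) + (3) + (0) + (-6)] = 0/24 = 0
Hence the multiplicities are chi_4: 1. Dimension check: dim(chi_2)*dim(chi_5) = 1*3 = 3 and sum (mult * dim) = 1*3 = 3.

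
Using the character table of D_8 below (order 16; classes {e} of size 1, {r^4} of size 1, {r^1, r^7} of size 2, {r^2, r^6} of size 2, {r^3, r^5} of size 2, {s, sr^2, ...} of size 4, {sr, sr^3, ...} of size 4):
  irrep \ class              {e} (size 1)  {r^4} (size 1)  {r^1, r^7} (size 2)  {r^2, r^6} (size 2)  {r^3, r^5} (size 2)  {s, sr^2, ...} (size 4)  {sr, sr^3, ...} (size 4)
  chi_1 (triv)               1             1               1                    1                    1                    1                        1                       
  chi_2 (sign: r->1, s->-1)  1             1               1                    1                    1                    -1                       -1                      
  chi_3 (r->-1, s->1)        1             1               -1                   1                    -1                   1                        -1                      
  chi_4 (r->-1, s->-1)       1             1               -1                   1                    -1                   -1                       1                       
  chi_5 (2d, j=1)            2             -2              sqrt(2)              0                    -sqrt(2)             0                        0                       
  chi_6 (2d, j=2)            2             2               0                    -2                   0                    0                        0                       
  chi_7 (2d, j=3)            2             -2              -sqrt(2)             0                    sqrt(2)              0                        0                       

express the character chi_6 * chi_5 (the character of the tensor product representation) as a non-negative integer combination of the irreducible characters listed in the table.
chi_6 tensor chi_5 = chi_5 + chi_7 (all other irreducibles have multiplicity 0).

Working: The character of a tensor product is the pointwise product (chi_6 * chi_5)(C) = chi_6(C) * chi_5(C):
  {e}: (2)*(2), {r^4}: (2)*(-2), {r^1, r^7}: (0)*(sqrt(2)), {r^2, r^6}: (-2)*(0), {r^3, r^5}: (0)*(-sqrt(2)), {s, sr^2, ...}: (0)*(0), {sr, sr^3, ...}: (0)*(0)
so (chi_6 * chi_5) takes values
  {e} -> 4, {r^4} -> -4, {r^1, r^7} -> 0, {r^2, r^6} -> 0, {r^3, r^5} -> 0, {s, sr^2, ...} -> 0, {sr, sr^3, ...} -> 0.
Now take the inner product of this character with each irreducible chi from the table, <chi_6*chi_5, chi> = (1/16) sum_C |C| (chi_6*chi_5)(C) conj(chi(C)):
  <chi_6*chi_5, chi_1> = (1/16)[1*(4)*conj(1) + 1*(-4)*conj(1) + 2*(0)*conj(1) + 2*(0)*conj(1) + 2*(0)*conj(1) + 4*(0)*conj(1) + 4*(0)*conj(1)]
      = (1/16)[(4) + (-4) + (0) + (0) + (0) + (0) + (0)] = 0/16 = 0
  <chi_6*chi_5, chi_2> = (1/16)[1*(4)*conj(1) + 1*(-4)*conj(1) + 2*(0)*conj(1) + 2*(0)*conj(1) + 2*(0)*conj(1) + 4*(0)*conj(-1) + 4*(0)*conj(-1)]
      = (1/16)[(4) + (-4) + (0) + (0) + (0) + (0) + (0)] = 0/16 = 0
  <chi_6*chi_5, chi_3> = (1/16)[1*(4)*conj(1) + 1*(-4)*conj(1) + 2*(0)*conj(-1) + 2*(0)*conj(1) + 2*(0)*conj(-1) + 4*(0)*conj(1) + 4*(0)*conj(-1)]
      = (1/16)[(4) + (-4) + (0) + (0) + (0) + (0) + (0)] = 0/16 = 0
  <chi_6*chi_5, chi_4> = (1/16)[1*(4)*conj(1) + 1*(-4)*conj(1) + 2*(0)*conj(-1) + 2*(0)*conj(1) + 2*(0)*conj(-1) + 4*(0)*conj(-1) + 4*(0)*conj(1)]
      = (1/16)[(4) + (-4) + (0) + (0) + (0) + (0) + (0)] = 0/16 = 0
  <chi_6*chi_5, chi_5> = (1/16)[1*(4)*conj(2) + 1*(-4)*conj(-2) + 2*(0)*conj(sqrt(2)) + 2*(0)*conj(0) + 2*(0)*conj(-sqrt(2)) + 4*(0)*conj(0) + 4*(0)*conj(0)]
      = (1/16)[(8) + (8) + (0) + (0) + (0) + (0) + (0)] = 16/16 = 1
  <chi_6*chi_5, chi_6> = (1/16)[1*(4)*conj(2) + 1*(-4)*conj(2) + 2*(0)*conj(0) + 2*(0)*conj(-2) + 2*(0)*conj(0) + 4*(0)*conj(0) + 4*(0)*conj(0)]
      = (1/16)[(8) + (-8) + (0) + (0) + (0) + (0) + (0)] = 0/16 = 0
  <chi_6*chi_5, chi_7> = (1/16)[1*(4)*conj(2) + 1*(-4)*conj(-2) + 2*(0)*conj(-sqrt(2)) + 2*(0)*conj(0) + 2*(0)*conj(sqrt(2)) + 4*(0)*conj(0) + 4*(0)*conj(0)]
      = (1/16)[(8) + (8) + (0) + (0) + (0) + (0) + (0)] = 16/16 = 1
Hence the multiplicities are chi_5: 1, chi_7: 1. Dimension check: dim(chi_6)*dim(chi_5) = 2*2 = 4 and sum (mult * dim) = 1*2 + 1*2 = 4.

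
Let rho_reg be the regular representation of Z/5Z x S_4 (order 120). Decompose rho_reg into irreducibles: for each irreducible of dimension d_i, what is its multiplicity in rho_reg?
Each irreducible V_i of dimension d_i appears with multiplicity d_i, i.e. rho_reg = (direct sum over all irreducibles V_i) d_i V_i. The irreducible dimensions for Z/5Z x S_4 are 1, 1, 1, 1, 1, 1, 1, 1, 1, 1, 2, 2, 2, 2, 2, 3, 3, 3, 3, 3, 3, 3, 3, 3, 3: 10 irreducibles of dimension 1, each with multiplicity 1; 5 irreducibles of dimension 2, each with multiplicity 2; 10 irreducibles of dimension 3, each with multiplicity 3. Total dimension 10*1*1 + 5*2*2 + 10*3*3 = 120 = |G|.

Details: General theorem: in the regular representation of a finite group G, each irreducible appears with multiplicity equal to its dimension. Check: dim(rho_reg) = sum d_i^2 = 1 + 1 + 1 + 1 + 1 + 1 + 1 + 1 + 1 + 1 + 4 + 4 + 4 + 4 + 4 + 9 + 9 + 9 + 9 + 9 + 9 + 9 + 9 + 9 + 9 = 120 = |G|.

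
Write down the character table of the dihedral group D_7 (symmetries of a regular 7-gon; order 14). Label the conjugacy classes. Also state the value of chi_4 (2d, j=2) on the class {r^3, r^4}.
Conjugacy classes: {e} of size 1, {r^1, r^6} of size 2, {r^2, r^5} of size 2, {r^3, r^4} of size 2, {s, sr, ..., sr^6} of size 7.
Character table:
  irrep \ class              {e} (size 1)  {r^1, r^6} (size 2)  {r^2, r^5} (size 2)  {r^3, r^4} (size 2)  {s, sr, ..., sr^6} (size 7)
  chi_1 (triv)               1             1                    1                    1                    1                          
  chi_2 (sign: r->1, s->-1)  1             1                    1                    1                    -1                         
  chi_3 (2d, j=1)            2             2*cos(2*pi/7)        -2*cos(3*pi/7)       -2*cos(pi/7)         0                          
  chi_4 (2d, j=2)            2             -2*cos(3*pi/7)       -2*cos(pi/7)         2*cos(2*pi/7)        0                          
  chi_5 (2d, j=3)            2             -2*cos(pi/7)         2*cos(2*pi/7)        -2*cos(3*pi/7)       0                          

Spot check: chi_4 (2d, j=2) on {r^3, r^4} = 2*cos(2*pi/7).

Explanation: D_7 has order 2*7 = 14 with 5 conjugacy classes, hence 5 irreducibles. Sum of squared dims 1 + 1 + 4 + 4 + 4 = 14 = |G|. Linear characters come from the abelianisation; the 2-dimensional irreps have character r^k -> 2*cos(2*pi*j*k/7), reflections -> 0.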